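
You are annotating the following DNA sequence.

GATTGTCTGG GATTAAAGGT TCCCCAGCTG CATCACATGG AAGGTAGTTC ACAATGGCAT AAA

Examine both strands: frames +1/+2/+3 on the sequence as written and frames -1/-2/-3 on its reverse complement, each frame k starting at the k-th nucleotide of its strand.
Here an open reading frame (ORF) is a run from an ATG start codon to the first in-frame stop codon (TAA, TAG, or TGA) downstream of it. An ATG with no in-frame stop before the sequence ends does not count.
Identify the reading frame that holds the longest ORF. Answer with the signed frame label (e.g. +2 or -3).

-1

Reverse complement (5'→3'): TTTATGCCATTGTGAACTACCTTCCATGTGATGCAGCTGGGGAACCTTTAATCCCAGACAATC
Frame +1: GAT TGT CTG GGA TTA AAG GTT CCC CAG CTG CAT CAC ATG GAA GGT AGT TCA CAA TGG CAT AAA — no ATG→stop ORF.
Frame +2: ATT GTC TGG GAT TAA AGG TTC CCC AGC TGC ATC ACA TGG AAG GTA GTT CAC AAT GGC ATA — no ATG→stop ORF.
Frame +3: TTG TCT GGG ATT AAA GGT TCC CCA GCT GCA TCA CAT GGA AGG TAG TTC ACA ATG GCA TAA — ATG at 54, stop TAA at 60 → 9 nt.
Frame -1: TTT ATG CCA TTG TGA ACT ACC TTC CAT GTG ATG CAG CTG GGG AAC CTT TAA TCC CAG ACA ATC — ATG at 4, stop TGA at 13 → 12 nt; ATG at 31, stop TAA at 49 → 21 nt.
Frame -2: TTA TGC CAT TGT GAA CTA CCT TCC ATG TGA TGC AGC TGG GGA ACC TTT AAT CCC AGA CAA — ATG at 26, stop TGA at 29 → 6 nt.
Frame -3: TAT GCC ATT GTG AAC TAC CTT CCA TGT GAT GCA GCT GGG GAA CCT TTA ATC CCA GAC AAT — no ATG→stop ORF.
Longest ORF is 21 nt in frame -1 (positions 31–51).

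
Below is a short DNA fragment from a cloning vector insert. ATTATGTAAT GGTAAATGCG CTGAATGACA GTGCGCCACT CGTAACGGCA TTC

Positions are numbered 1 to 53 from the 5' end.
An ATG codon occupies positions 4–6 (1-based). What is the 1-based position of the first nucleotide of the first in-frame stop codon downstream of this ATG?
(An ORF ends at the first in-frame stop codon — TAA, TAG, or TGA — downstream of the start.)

7

Codons from position 4: ATG (4–6), TAA (7–9).
TAA is a stop codon; it begins at position 7.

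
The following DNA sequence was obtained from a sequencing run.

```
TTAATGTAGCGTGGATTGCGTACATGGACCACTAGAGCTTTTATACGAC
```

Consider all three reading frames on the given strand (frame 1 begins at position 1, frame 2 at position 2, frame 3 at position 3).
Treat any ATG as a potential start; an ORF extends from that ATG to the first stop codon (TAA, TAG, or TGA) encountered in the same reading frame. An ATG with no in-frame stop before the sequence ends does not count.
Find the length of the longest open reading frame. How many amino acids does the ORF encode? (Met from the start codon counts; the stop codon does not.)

Frame 1: TTA ATG TAG CGT GGA TTG CGT ACA TGG ACC ACT AGA GCT TTT ATA CGA — ATG at 4, stop TAG at 7 → 6 nt.
Frame 2: TAA TGT AGC GTG GAT TGC GTA CAT GGA CCA CTA GAG CTT TTA TAC GAC — no ATG→stop ORF.
Frame 3: AAT GTA GCG TGG ATT GCG TAC ATG GAC CAC TAG AGC TTT TAT ACG — ATG at 24, stop TAG at 33 → 12 nt.
Longest: frame 3, positions 24–35, 12 nt = 4 codons = 3 aa. → 3 amino acids.

3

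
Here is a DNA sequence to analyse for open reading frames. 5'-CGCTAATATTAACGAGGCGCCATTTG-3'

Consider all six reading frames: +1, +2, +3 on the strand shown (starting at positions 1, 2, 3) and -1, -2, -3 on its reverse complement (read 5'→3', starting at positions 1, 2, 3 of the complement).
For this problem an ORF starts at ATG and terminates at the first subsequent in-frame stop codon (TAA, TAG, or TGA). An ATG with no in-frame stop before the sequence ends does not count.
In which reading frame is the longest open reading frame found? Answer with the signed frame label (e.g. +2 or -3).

Reverse complement (5'→3'): CAAATGGCGCCTCGTTAATATTAGCG
Frame +1: CGC TAA TAT TAA CGA GGC GCC ATT — no ATG→stop ORF.
Frame +2: GCT AAT ATT AAC GAG GCG CCA TTT — no ATG→stop ORF.
Frame +3: CTA ATA TTA ACG AGG CGC CAT TTG — no ATG→stop ORF.
Frame -1: CAA ATG GCG CCT CGT TAA TAT TAG — ATG at 4, stop TAA at 16 → 15 nt.
Frame -2: AAA TGG CGC CTC GTT AAT ATT AGC — no ATG→stop ORF.
Frame -3: AAT GGC GCC TCG TTA ATA TTA GCG — no ATG→stop ORF.
Longest ORF is 15 nt in frame -1 (positions 4–18).

-1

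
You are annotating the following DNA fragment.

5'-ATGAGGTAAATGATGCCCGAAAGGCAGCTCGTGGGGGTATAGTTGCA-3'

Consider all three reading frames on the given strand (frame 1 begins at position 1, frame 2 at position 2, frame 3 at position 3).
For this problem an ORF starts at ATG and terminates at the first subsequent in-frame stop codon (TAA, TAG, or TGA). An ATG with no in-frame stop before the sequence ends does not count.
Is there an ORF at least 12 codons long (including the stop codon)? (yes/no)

no

Frame 1: ATG AGG TAA ATG ATG CCC GAA AGG CAG CTC GTG GGG GTA TAG TTG — ATG at 1, stop TAA at 7 → 9 nt; ATG at 10, stop TAG at 40 → 33 nt; ATG at 13, stop TAG at 40 → 30 nt.
Frame 2: TGA GGT AAA TGA TGC CCG AAA GGC AGC TCG TGG GGG TAT AGT TGC — no ATG→stop ORF.
Frame 3: GAG GTA AAT GAT GCC CGA AAG GCA GCT CGT GGG GGT ATA GTT GCA — no ATG→stop ORF.
Largest ORF found is 11 codons < 12, so no.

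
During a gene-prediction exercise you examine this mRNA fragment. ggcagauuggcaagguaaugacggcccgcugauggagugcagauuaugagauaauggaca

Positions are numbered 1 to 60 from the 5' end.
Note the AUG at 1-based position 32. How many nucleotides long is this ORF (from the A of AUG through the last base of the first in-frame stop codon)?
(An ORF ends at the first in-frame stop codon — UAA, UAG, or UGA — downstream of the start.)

Codons from position 32: AUG (32–34), GAG (35–37), UGC (38–40), AGA (41–43), UUA (44–46), UGA (47–49).
UGA is the first in-frame stop; ORF spans 32–49, 18 nucleotides.

18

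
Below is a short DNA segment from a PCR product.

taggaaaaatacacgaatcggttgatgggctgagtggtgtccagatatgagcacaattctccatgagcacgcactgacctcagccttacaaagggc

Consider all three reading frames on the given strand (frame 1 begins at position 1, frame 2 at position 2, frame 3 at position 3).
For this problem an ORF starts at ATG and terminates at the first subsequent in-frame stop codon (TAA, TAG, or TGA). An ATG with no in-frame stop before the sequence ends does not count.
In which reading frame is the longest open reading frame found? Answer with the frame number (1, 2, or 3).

Frame 1: TAG GAA AAA TAC ACG AAT CGG TTG ATG GGC TGA GTG GTG TCC AGA TAT GAG CAC AAT TCT CCA TGA GCA CGC ACT GAC CTC AGC CTT ACA AAG GGC — ATG at 25, stop TGA at 31 → 9 nt.
Frame 2: AGG AAA AAT ACA CGA ATC GGT TGA TGG GCT GAG TGG TGT CCA GAT ATG AGC ACA ATT CTC CAT GAG CAC GCA CTG ACC TCA GCC TTA CAA AGG — no ATG→stop ORF.
Frame 3: GGA AAA ATA CAC GAA TCG GTT GAT GGG CTG AGT GGT GTC CAG ATA TGA GCA CAA TTC TCC ATG AGC ACG CAC TGA CCT CAG CCT TAC AAA GGG — ATG at 63, stop TGA at 75 → 15 nt.
Longest ORF is 15 nt in frame 3 (positions 63–77).

3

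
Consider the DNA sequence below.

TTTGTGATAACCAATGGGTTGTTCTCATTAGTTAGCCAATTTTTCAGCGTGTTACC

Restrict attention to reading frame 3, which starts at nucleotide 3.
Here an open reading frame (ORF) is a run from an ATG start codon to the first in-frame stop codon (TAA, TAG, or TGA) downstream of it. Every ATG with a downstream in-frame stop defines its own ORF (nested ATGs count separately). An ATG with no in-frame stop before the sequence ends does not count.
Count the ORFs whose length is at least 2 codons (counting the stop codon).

0

Frame 3: TGT GAT AAC CAA TGG GTT GTT CTC ATT AGT TAG CCA ATT TTT CAG CGT GTT ACC — no ATG→stop ORF.
No ORF reaches 2 codons. Count = 0.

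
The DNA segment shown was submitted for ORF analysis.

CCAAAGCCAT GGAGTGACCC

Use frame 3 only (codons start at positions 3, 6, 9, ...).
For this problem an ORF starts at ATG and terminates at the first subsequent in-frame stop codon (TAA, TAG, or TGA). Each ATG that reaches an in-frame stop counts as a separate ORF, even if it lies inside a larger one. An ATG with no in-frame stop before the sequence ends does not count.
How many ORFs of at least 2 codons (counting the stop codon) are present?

Frame 3: AAA GCC ATG GAG TGA CCC — ATG at 9, stop TGA at 15 → 9 nt.
ORFs ≥ 2 codons: frame 3 9–17 (3 codons). Count = 1.

1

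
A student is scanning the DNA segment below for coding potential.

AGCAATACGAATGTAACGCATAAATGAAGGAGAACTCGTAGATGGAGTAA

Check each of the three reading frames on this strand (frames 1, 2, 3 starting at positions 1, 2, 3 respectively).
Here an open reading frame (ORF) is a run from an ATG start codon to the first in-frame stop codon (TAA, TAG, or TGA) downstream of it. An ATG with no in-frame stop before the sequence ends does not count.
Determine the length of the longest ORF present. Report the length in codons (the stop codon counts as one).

6

Frame 1: AGC AAT ACG AAT GTA ACG CAT AAA TGA AGG AGA ACT CGT AGA TGG AGT — no ATG→stop ORF.
Frame 2: GCA ATA CGA ATG TAA CGC ATA AAT GAA GGA GAA CTC GTA GAT GGA GTA — ATG at 11, stop TAA at 14 → 6 nt.
Frame 3: CAA TAC GAA TGT AAC GCA TAA ATG AAG GAG AAC TCG TAG ATG GAG TAA — ATG at 24, stop TAG at 39 → 18 nt; ATG at 42, stop TAA at 48 → 9 nt.
Longest: frame 3, positions 24–41, 18 nt = 6 codons = 5 aa. → 6 codons.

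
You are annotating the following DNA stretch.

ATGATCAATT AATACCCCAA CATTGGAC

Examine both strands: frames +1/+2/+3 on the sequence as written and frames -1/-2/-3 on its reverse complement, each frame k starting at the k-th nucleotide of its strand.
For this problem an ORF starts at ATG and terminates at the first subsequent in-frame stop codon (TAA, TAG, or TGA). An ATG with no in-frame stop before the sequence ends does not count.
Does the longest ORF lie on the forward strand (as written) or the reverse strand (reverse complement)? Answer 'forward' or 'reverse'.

reverse

Reverse complement (5'→3'): GTCCAATGTTGGGGTATTAATTGATCAT
Frame +1: ATG ATC AAT TAA TAC CCC AAC ATT GGA — ATG at 1, stop TAA at 10 → 12 nt.
Frame +2: TGA TCA ATT AAT ACC CCA ACA TTG GAC — no ATG→stop ORF.
Frame +3: GAT CAA TTA ATA CCC CAA CAT TGG — no ATG→stop ORF.
Frame -1: GTC CAA TGT TGG GGT ATT AAT TGA TCA — no ATG→stop ORF.
Frame -2: TCC AAT GTT GGG GTA TTA ATT GAT CAT — no ATG→stop ORF.
Frame -3: CCA ATG TTG GGG TAT TAA TTG ATC — ATG at 6, stop TAA at 18 → 15 nt.
Forward-strand max 12 nt; reverse-strand max 15 nt. The reverse strand has the longer ORF.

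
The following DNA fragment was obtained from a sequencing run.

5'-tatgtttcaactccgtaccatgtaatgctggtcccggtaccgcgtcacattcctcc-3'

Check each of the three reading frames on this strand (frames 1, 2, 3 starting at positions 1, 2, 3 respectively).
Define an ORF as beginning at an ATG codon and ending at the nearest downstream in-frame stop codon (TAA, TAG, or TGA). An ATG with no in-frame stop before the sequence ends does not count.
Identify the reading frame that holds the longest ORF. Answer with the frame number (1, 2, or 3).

2

Frame 1: TAT GTT TCA ACT CCG TAC CAT GTA ATG CTG GTC CCG GTA CCG CGT CAC ATT CCT — no ATG→stop ORF.
Frame 2: ATG TTT CAA CTC CGT ACC ATG TAA TGC TGG TCC CGG TAC CGC GTC ACA TTC CTC — ATG at 2, stop TAA at 23 → 24 nt; ATG at 20, stop TAA at 23 → 6 nt.
Frame 3: TGT TTC AAC TCC GTA CCA TGT AAT GCT GGT CCC GGT ACC GCG TCA CAT TCC TCC — no ATG→stop ORF.
Longest ORF is 24 nt in frame 2 (positions 2–25).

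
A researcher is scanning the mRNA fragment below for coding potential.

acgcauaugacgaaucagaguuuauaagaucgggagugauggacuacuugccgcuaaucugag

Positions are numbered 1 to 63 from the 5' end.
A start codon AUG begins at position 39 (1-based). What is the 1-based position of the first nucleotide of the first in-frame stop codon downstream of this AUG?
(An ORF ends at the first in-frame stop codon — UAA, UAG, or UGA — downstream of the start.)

60

Codons from position 39: AUG (39–41), GAC (42–44), UAC (45–47), UUG (48–50), CCG (51–53), CUA (54–56), AUC (57–59), UGA (60–62).
UGA is a stop codon; it begins at position 60.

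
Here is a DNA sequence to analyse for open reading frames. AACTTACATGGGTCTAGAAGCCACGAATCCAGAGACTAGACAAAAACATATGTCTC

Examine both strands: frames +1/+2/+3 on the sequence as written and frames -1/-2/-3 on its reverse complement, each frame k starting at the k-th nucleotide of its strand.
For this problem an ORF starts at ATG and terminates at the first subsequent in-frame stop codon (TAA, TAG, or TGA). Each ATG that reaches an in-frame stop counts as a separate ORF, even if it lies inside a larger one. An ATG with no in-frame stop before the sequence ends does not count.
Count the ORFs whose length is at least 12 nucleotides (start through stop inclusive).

Reverse complement (5'→3'): GAGACATATGTTTTTGTCTAGTCTCTGGATTCGTGGCTTCTAGACCCATGTAAGTT
Frame +1: AAC TTA CAT GGG TCT AGA AGC CAC GAA TCC AGA GAC TAG ACA AAA ACA TAT GTC — no ATG→stop ORF.
Frame +2: ACT TAC ATG GGT CTA GAA GCC ACG AAT CCA GAG ACT AGA CAA AAA CAT ATG TCT — no ATG→stop ORF.
Frame +3: CTT ACA TGG GTC TAG AAG CCA CGA ATC CAG AGA CTA GAC AAA AAC ATA TGT CTC — no ATG→stop ORF.
Frame -1: GAG ACA TAT GTT TTT GTC TAG TCT CTG GAT TCG TGG CTT CTA GAC CCA TGT AAG — no ATG→stop ORF.
Frame -2: AGA CAT ATG TTT TTG TCT AGT CTC TGG ATT CGT GGC TTC TAG ACC CAT GTA AGT — ATG at 8, stop TAG at 41 → 36 nt.
Frame -3: GAC ATA TGT TTT TGT CTA GTC TCT GGA TTC GTG GCT TCT AGA CCC ATG TAA GTT — ATG at 48, stop TAA at 51 → 6 nt.
ORFs ≥ 12 nucleotides: frame -2 8–43 (36 nucleotides). Count = 1.

1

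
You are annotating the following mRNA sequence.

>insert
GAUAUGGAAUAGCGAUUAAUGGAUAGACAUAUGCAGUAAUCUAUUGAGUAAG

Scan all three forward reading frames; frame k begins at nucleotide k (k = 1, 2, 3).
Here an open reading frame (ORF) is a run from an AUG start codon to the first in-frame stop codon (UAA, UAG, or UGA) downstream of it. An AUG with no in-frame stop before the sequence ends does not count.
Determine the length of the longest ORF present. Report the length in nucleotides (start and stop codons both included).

21

Frame 1: GAU AUG GAA UAG CGA UUA AUG GAU AGA CAU AUG CAG UAA UCU AUU GAG UAA — AUG at 4, stop UAG at 10 → 9 nt; AUG at 19, stop UAA at 37 → 21 nt; AUG at 31, stop UAA at 37 → 9 nt.
Frame 2: AUA UGG AAU AGC GAU UAA UGG AUA GAC AUA UGC AGU AAU CUA UUG AGU AAG — no AUG→stop ORF.
Frame 3: UAU GGA AUA GCG AUU AAU GGA UAG ACA UAU GCA GUA AUC UAU UGA GUA — no AUG→stop ORF.
Longest: frame 1, positions 19–39, 21 nt = 7 codons = 6 aa. → 21 nucleotides.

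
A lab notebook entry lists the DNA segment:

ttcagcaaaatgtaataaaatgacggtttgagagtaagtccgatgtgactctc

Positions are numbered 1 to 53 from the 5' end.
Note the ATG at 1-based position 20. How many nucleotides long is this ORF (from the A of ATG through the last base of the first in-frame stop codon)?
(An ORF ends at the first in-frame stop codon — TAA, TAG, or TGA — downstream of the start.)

Codons from position 20: ATG (20–22), ACG (23–25), GTT (26–28), TGA (29–31).
TGA is the first in-frame stop; ORF spans 20–31, 12 nucleotides.

12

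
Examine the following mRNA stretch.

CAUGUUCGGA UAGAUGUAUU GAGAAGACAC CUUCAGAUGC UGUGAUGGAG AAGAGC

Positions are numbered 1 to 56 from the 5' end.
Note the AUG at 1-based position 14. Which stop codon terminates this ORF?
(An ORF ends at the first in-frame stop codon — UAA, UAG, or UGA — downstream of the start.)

Codons from position 14: AUG (14–16), UAU (17–19), UGA (20–22).
The first in-frame stop codon is UGA.

UGA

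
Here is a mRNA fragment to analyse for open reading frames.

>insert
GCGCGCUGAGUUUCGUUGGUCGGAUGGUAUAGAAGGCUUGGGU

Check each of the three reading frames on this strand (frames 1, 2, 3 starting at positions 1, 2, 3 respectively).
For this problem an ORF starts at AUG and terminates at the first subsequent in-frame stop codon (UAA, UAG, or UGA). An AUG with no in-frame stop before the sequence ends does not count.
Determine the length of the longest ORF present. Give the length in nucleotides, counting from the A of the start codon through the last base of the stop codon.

Frame 1: GCG CGC UGA GUU UCG UUG GUC GGA UGG UAU AGA AGG CUU GGG — no AUG→stop ORF.
Frame 2: CGC GCU GAG UUU CGU UGG UCG GAU GGU AUA GAA GGC UUG GGU — no AUG→stop ORF.
Frame 3: GCG CUG AGU UUC GUU GGU CGG AUG GUA UAG AAG GCU UGG — AUG at 24, stop UAG at 30 → 9 nt.
Longest: frame 3, positions 24–32, 9 nt = 3 codons = 2 aa. → 9 nucleotides.

9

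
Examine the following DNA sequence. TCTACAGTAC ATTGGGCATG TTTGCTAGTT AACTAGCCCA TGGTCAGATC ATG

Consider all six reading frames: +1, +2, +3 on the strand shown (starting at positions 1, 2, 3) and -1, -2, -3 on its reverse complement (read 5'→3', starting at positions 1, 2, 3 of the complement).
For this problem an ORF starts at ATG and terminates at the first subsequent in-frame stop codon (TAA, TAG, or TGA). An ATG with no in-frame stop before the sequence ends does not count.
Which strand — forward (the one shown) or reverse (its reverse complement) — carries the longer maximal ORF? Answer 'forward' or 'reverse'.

reverse

Reverse complement (5'→3'): CATGATCTGACCATGGGCTAGTTAACTAGCAAACATGCCCAATGTACTGTAGA
Frame +1: TCT ACA GTA CAT TGG GCA TGT TTG CTA GTT AAC TAG CCC ATG GTC AGA TCA — no ATG→stop ORF.
Frame +2: CTA CAG TAC ATT GGG CAT GTT TGC TAG TTA ACT AGC CCA TGG TCA GAT CAT — no ATG→stop ORF.
Frame +3: TAC AGT ACA TTG GGC ATG TTT GCT AGT TAA CTA GCC CAT GGT CAG ATC ATG — ATG at 18, stop TAA at 30 → 15 nt.
Frame -1: CAT GAT CTG ACC ATG GGC TAG TTA ACT AGC AAA CAT GCC CAA TGT ACT GTA — ATG at 13, stop TAG at 19 → 9 nt.
Frame -2: ATG ATC TGA CCA TGG GCT AGT TAA CTA GCA AAC ATG CCC AAT GTA CTG TAG — ATG at 2, stop TGA at 8 → 9 nt; ATG at 35, stop TAG at 50 → 18 nt.
Frame -3: TGA TCT GAC CAT GGG CTA GTT AAC TAG CAA ACA TGC CCA ATG TAC TGT AGA — no ATG→stop ORF.
Forward-strand max 15 nt; reverse-strand max 18 nt. The reverse strand has the longer ORF.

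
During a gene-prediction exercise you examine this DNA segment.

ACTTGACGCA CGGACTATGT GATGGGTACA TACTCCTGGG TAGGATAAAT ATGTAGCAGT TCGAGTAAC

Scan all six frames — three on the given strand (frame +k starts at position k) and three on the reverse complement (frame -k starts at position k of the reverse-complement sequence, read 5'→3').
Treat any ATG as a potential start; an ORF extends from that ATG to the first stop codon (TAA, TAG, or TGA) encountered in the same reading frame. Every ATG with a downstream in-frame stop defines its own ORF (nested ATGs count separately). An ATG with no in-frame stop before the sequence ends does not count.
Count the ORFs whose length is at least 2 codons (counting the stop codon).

3

Reverse complement (5'→3'): GTTACTCGAACTGCTACATATTTATCCTACCCAGGAGTATGTACCCATCACATAGTCCGTGCGTCAAGT
Frame +1: ACT TGA CGC ACG GAC TAT GTG ATG GGT ACA TAC TCC TGG GTA GGA TAA ATA TGT AGC AGT TCG AGT AAC — ATG at 22, stop TAA at 46 → 27 nt.
Frame +2: CTT GAC GCA CGG ACT ATG TGA TGG GTA CAT ACT CCT GGG TAG GAT AAA TAT GTA GCA GTT CGA GTA — ATG at 17, stop TGA at 20 → 6 nt.
Frame +3: TTG ACG CAC GGA CTA TGT GAT GGG TAC ATA CTC CTG GGT AGG ATA AAT ATG TAG CAG TTC GAG TAA — ATG at 51, stop TAG at 54 → 6 nt.
Frame -1: GTT ACT CGA ACT GCT ACA TAT TTA TCC TAC CCA GGA GTA TGT ACC CAT CAC ATA GTC CGT GCG TCA AGT — no ATG→stop ORF.
Frame -2: TTA CTC GAA CTG CTA CAT ATT TAT CCT ACC CAG GAG TAT GTA CCC ATC ACA TAG TCC GTG CGT CAA — no ATG→stop ORF.
Frame -3: TAC TCG AAC TGC TAC ATA TTT ATC CTA CCC AGG AGT ATG TAC CCA TCA CAT AGT CCG TGC GTC AAG — no ATG→stop ORF.
ORFs ≥ 2 codons: frame +1 22–48 (9 codons), frame +2 17–22 (2 codons), frame +3 51–56 (2 codons). Count = 3.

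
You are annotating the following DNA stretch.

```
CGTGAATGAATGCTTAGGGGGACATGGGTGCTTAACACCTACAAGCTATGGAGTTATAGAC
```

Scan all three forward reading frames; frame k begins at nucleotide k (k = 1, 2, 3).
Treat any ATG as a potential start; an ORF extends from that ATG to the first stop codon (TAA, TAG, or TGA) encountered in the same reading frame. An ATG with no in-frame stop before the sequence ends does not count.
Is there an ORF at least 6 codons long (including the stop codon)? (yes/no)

Frame 1: CGT GAA TGA ATG CTT AGG GGG ACA TGG GTG CTT AAC ACC TAC AAG CTA TGG AGT TAT AGA — no ATG→stop ORF.
Frame 2: GTG AAT GAA TGC TTA GGG GGA CAT GGG TGC TTA ACA CCT ACA AGC TAT GGA GTT ATA GAC — no ATG→stop ORF.
Frame 3: TGA ATG AAT GCT TAG GGG GAC ATG GGT GCT TAA CAC CTA CAA GCT ATG GAG TTA TAG — ATG at 6, stop TAG at 15 → 12 nt; ATG at 24, stop TAA at 33 → 12 nt; ATG at 48, stop TAG at 57 → 12 nt.
Largest ORF found is 4 codons < 6, so no.

no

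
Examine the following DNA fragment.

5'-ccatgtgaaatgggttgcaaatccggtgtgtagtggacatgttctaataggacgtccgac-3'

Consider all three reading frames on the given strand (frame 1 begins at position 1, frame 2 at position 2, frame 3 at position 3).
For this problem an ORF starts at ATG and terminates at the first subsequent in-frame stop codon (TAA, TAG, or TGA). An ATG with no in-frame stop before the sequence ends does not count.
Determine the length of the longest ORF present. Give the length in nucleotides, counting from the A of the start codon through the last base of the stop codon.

24

Frame 1: CCA TGT GAA ATG GGT TGC AAA TCC GGT GTG TAG TGG ACA TGT TCT AAT AGG ACG TCC GAC — ATG at 10, stop TAG at 31 → 24 nt.
Frame 2: CAT GTG AAA TGG GTT GCA AAT CCG GTG TGT AGT GGA CAT GTT CTA ATA GGA CGT CCG — no ATG→stop ORF.
Frame 3: ATG TGA AAT GGG TTG CAA ATC CGG TGT GTA GTG GAC ATG TTC TAA TAG GAC GTC CGA — ATG at 3, stop TGA at 6 → 6 nt; ATG at 39, stop TAA at 45 → 9 nt.
Longest: frame 1, positions 10–33, 24 nt = 8 codons = 7 aa. → 24 nucleotides.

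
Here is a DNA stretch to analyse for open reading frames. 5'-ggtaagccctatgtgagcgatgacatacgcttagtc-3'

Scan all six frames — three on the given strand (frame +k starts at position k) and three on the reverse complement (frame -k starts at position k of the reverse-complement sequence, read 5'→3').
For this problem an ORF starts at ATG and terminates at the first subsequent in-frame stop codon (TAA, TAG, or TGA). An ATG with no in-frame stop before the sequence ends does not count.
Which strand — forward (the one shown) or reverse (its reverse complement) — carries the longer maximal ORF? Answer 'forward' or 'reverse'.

Reverse complement (5'→3'): GACTAAGCGTATGTCATCGCTCACATAGGGCTTACC
Frame +1: GGT AAG CCC TAT GTG AGC GAT GAC ATA CGC TTA GTC — no ATG→stop ORF.
Frame +2: GTA AGC CCT ATG TGA GCG ATG ACA TAC GCT TAG — ATG at 11, stop TGA at 14 → 6 nt; ATG at 20, stop TAG at 32 → 15 nt.
Frame +3: TAA GCC CTA TGT GAG CGA TGA CAT ACG CTT AGT — no ATG→stop ORF.
Frame -1: GAC TAA GCG TAT GTC ATC GCT CAC ATA GGG CTT ACC — no ATG→stop ORF.
Frame -2: ACT AAG CGT ATG TCA TCG CTC ACA TAG GGC TTA — ATG at 11, stop TAG at 26 → 18 nt.
Frame -3: CTA AGC GTA TGT CAT CGC TCA CAT AGG GCT TAC — no ATG→stop ORF.
Forward-strand max 15 nt; reverse-strand max 18 nt. The reverse strand has the longer ORF.

reverse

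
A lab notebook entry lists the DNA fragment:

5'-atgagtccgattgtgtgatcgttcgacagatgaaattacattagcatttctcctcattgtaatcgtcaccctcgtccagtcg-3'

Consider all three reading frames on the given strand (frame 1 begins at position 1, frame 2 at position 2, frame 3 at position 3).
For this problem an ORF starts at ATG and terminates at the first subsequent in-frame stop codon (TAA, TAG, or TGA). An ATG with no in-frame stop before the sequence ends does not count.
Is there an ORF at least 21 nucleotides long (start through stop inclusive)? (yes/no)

no

Frame 1: ATG AGT CCG ATT GTG TGA TCG TTC GAC AGA TGA AAT TAC ATT AGC ATT TCT CCT CAT TGT AAT CGT CAC CCT CGT CCA GTC — ATG at 1, stop TGA at 16 → 18 nt.
Frame 2: TGA GTC CGA TTG TGT GAT CGT TCG ACA GAT GAA ATT ACA TTA GCA TTT CTC CTC ATT GTA ATC GTC ACC CTC GTC CAG TCG — no ATG→stop ORF.
Frame 3: GAG TCC GAT TGT GTG ATC GTT CGA CAG ATG AAA TTA CAT TAG CAT TTC TCC TCA TTG TAA TCG TCA CCC TCG TCC AGT — ATG at 30, stop TAG at 42 → 15 nt.
Largest ORF found is 18 nucleotides < 21, so no.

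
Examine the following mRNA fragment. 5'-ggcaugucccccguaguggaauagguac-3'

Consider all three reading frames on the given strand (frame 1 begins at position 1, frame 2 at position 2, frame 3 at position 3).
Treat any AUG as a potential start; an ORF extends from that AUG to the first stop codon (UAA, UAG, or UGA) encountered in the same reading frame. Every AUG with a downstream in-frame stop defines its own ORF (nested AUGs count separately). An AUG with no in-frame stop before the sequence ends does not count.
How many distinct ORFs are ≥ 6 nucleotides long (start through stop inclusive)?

1

Frame 1: GGC AUG UCC CCC GUA GUG GAA UAG GUA — AUG at 4, stop UAG at 22 → 21 nt.
Frame 2: GCA UGU CCC CCG UAG UGG AAU AGG UAC — no AUG→stop ORF.
Frame 3: CAU GUC CCC CGU AGU GGA AUA GGU — no AUG→stop ORF.
ORFs ≥ 6 nucleotides: frame 1 4–24 (21 nucleotides). Count = 1.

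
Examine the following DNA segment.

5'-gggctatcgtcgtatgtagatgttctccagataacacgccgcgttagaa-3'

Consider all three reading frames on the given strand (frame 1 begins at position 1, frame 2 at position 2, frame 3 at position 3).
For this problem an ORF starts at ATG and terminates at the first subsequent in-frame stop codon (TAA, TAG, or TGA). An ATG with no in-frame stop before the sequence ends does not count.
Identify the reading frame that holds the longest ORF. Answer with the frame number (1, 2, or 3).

2

Frame 1: GGG CTA TCG TCG TAT GTA GAT GTT CTC CAG ATA ACA CGC CGC GTT AGA — no ATG→stop ORF.
Frame 2: GGC TAT CGT CGT ATG TAG ATG TTC TCC AGA TAA CAC GCC GCG TTA GAA — ATG at 14, stop TAG at 17 → 6 nt; ATG at 20, stop TAA at 32 → 15 nt.
Frame 3: GCT ATC GTC GTA TGT AGA TGT TCT CCA GAT AAC ACG CCG CGT TAG — no ATG→stop ORF.
Longest ORF is 15 nt in frame 2 (positions 20–34).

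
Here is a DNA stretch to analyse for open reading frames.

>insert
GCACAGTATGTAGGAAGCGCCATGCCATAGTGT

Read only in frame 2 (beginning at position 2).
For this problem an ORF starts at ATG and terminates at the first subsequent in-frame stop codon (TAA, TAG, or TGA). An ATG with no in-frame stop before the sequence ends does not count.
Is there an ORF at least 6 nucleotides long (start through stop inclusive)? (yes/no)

yes

Frame 2: CAC AGT ATG TAG GAA GCG CCA TGC CAT AGT — ATG at 8, stop TAG at 11 → 6 nt.
Frame 2 has an ORF of 6 nucleotides (positions 8–13) ≥ 6, so yes.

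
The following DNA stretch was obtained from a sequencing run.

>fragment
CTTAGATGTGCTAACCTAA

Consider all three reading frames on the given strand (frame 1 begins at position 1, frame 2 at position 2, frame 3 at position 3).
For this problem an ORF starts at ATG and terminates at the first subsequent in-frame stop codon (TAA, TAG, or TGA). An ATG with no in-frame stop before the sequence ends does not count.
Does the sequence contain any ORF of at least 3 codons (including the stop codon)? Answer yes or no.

yes

Frame 1: CTT AGA TGT GCT AAC CTA — no ATG→stop ORF.
Frame 2: TTA GAT GTG CTA ACC TAA — no ATG→stop ORF.
Frame 3: TAG ATG TGC TAA CCT — ATG at 6, stop TAA at 12 → 9 nt.
Frame 3 has an ORF of 3 codons (positions 6–14) ≥ 3, so yes.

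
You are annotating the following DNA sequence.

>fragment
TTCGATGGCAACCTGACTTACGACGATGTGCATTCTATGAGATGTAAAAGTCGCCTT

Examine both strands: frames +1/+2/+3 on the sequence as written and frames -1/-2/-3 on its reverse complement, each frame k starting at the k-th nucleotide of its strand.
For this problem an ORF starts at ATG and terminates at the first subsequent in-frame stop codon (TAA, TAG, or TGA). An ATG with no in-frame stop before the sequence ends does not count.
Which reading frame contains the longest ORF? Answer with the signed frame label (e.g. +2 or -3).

+2

Reverse complement (5'→3'): AAGGCGACTTTTACATCTCATAGAATGCACATCGTCGTAAGTCAGGTTGCCATCGAA
Frame +1: TTC GAT GGC AAC CTG ACT TAC GAC GAT GTG CAT TCT ATG AGA TGT AAA AGT CGC CTT — no ATG→stop ORF.
Frame +2: TCG ATG GCA ACC TGA CTT ACG ACG ATG TGC ATT CTA TGA GAT GTA AAA GTC GCC — ATG at 5, stop TGA at 14 → 12 nt; ATG at 26, stop TGA at 38 → 15 nt.
Frame +3: CGA TGG CAA CCT GAC TTA CGA CGA TGT GCA TTC TAT GAG ATG TAA AAG TCG CCT — ATG at 42, stop TAA at 45 → 6 nt.
Frame -1: AAG GCG ACT TTT ACA TCT CAT AGA ATG CAC ATC GTC GTA AGT CAG GTT GCC ATC GAA — no ATG→stop ORF.
Frame -2: AGG CGA CTT TTA CAT CTC ATA GAA TGC ACA TCG TCG TAA GTC AGG TTG CCA TCG — no ATG→stop ORF.
Frame -3: GGC GAC TTT TAC ATC TCA TAG AAT GCA CAT CGT CGT AAG TCA GGT TGC CAT CGA — no ATG→stop ORF.
Longest ORF is 15 nt in frame +2 (positions 26–40).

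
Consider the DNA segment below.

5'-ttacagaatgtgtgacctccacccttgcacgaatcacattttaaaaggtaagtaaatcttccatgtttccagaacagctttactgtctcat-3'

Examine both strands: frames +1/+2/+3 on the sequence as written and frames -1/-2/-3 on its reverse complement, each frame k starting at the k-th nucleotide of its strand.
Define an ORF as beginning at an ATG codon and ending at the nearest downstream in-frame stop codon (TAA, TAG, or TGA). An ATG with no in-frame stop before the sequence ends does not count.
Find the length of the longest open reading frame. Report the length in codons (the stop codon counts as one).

16

Reverse complement (5'→3'): ATGAGACAGTAAAGCTGTTCTGGAAACATGGAAGATTTACTTACCTTTTAAAATGTGATTCGTGCAAGGGTGGAGGTCACACATTCTGTAA
Frame +1: TTA CAG AAT GTG TGA CCT CCA CCC TTG CAC GAA TCA CAT TTT AAA AGG TAA GTA AAT CTT CCA TGT TTC CAG AAC AGC TTT ACT GTC TCA — no ATG→stop ORF.
Frame +2: TAC AGA ATG TGT GAC CTC CAC CCT TGC ACG AAT CAC ATT TTA AAA GGT AAG TAA ATC TTC CAT GTT TCC AGA ACA GCT TTA CTG TCT CAT — ATG at 8, stop TAA at 53 → 48 nt.
Frame +3: ACA GAA TGT GTG ACC TCC ACC CTT GCA CGA ATC ACA TTT TAA AAG GTA AGT AAA TCT TCC ATG TTT CCA GAA CAG CTT TAC TGT CTC — no ATG→stop ORF.
Frame -1: ATG AGA CAG TAA AGC TGT TCT GGA AAC ATG GAA GAT TTA CTT ACC TTT TAA AAT GTG ATT CGT GCA AGG GTG GAG GTC ACA CAT TCT GTA — ATG at 1, stop TAA at 10 → 12 nt; ATG at 28, stop TAA at 49 → 24 nt.
Frame -2: TGA GAC AGT AAA GCT GTT CTG GAA ACA TGG AAG ATT TAC TTA CCT TTT AAA ATG TGA TTC GTG CAA GGG TGG AGG TCA CAC ATT CTG TAA — ATG at 53, stop TGA at 56 → 6 nt.
Frame -3: GAG ACA GTA AAG CTG TTC TGG AAA CAT GGA AGA TTT ACT TAC CTT TTA AAA TGT GAT TCG TGC AAG GGT GGA GGT CAC ACA TTC TGT — no ATG→stop ORF.
Longest: frame +2, positions 8–55, 48 nt = 16 codons = 15 aa. → 16 codons.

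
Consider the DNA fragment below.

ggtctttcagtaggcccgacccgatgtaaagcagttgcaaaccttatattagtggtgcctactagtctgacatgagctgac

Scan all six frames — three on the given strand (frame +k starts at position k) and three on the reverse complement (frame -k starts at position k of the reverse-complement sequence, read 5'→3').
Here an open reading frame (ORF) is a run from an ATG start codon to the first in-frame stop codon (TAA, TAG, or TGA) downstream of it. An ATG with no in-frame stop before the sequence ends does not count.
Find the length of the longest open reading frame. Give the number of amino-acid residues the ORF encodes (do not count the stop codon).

Reverse complement (5'→3'): GTCAGCTCATGTCAGACTAGTAGGCACCACTAATATAAGGTTTGCAACTGCTTTACATCGGGTCGGGCCTACTGAAAGACC
Frame +1: GGT CTT TCA GTA GGC CCG ACC CGA TGT AAA GCA GTT GCA AAC CTT ATA TTA GTG GTG CCT ACT AGT CTG ACA TGA GCT GAC — no ATG→stop ORF.
Frame +2: GTC TTT CAG TAG GCC CGA CCC GAT GTA AAG CAG TTG CAA ACC TTA TAT TAG TGG TGC CTA CTA GTC TGA CAT GAG CTG — no ATG→stop ORF.
Frame +3: TCT TTC AGT AGG CCC GAC CCG ATG TAA AGC AGT TGC AAA CCT TAT ATT AGT GGT GCC TAC TAG TCT GAC ATG AGC TGA — ATG at 24, stop TAA at 27 → 6 nt; ATG at 72, stop TGA at 78 → 9 nt.
Frame -1: GTC AGC TCA TGT CAG ACT AGT AGG CAC CAC TAA TAT AAG GTT TGC AAC TGC TTT ACA TCG GGT CGG GCC TAC TGA AAG ACC — no ATG→stop ORF.
Frame -2: TCA GCT CAT GTC AGA CTA GTA GGC ACC ACT AAT ATA AGG TTT GCA ACT GCT TTA CAT CGG GTC GGG CCT ACT GAA AGA — no ATG→stop ORF.
Frame -3: CAG CTC ATG TCA GAC TAG TAG GCA CCA CTA ATA TAA GGT TTG CAA CTG CTT TAC ATC GGG TCG GGC CTA CTG AAA GAC — ATG at 9, stop TAG at 18 → 12 nt.
Longest: frame -3, positions 9–20, 12 nt = 4 codons = 3 aa. → 3 amino acids.

3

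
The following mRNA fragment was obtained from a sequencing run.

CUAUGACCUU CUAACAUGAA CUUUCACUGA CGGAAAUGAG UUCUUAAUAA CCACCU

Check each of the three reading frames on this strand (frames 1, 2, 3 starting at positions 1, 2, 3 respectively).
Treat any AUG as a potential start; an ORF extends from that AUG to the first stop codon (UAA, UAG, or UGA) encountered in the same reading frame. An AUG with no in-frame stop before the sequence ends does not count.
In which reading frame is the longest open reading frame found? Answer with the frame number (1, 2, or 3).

1

Frame 1: CUA UGA CCU UCU AAC AUG AAC UUU CAC UGA CGG AAA UGA GUU CUU AAU AAC CAC — AUG at 16, stop UGA at 28 → 15 nt.
Frame 2: UAU GAC CUU CUA ACA UGA ACU UUC ACU GAC GGA AAU GAG UUC UUA AUA ACC ACC — no AUG→stop ORF.
Frame 3: AUG ACC UUC UAA CAU GAA CUU UCA CUG ACG GAA AUG AGU UCU UAA UAA CCA CCU — AUG at 3, stop UAA at 12 → 12 nt; AUG at 36, stop UAA at 45 → 12 nt.
Longest ORF is 15 nt in frame 1 (positions 16–30).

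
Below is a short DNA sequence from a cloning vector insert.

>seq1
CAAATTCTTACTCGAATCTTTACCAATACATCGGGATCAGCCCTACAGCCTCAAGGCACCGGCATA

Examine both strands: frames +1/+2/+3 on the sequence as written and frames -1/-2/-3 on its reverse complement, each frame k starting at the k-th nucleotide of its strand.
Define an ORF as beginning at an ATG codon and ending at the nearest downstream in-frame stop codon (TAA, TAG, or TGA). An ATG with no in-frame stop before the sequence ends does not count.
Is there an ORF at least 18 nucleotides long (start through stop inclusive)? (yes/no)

Reverse complement (5'→3'): TATGCCGGTGCCTTGAGGCTGTAGGGCTGATCCCGATGTATTGGTAAAGATTCGAGTAAGAATTTG
Frame +1: CAA ATT CTT ACT CGA ATC TTT ACC AAT ACA TCG GGA TCA GCC CTA CAG CCT CAA GGC ACC GGC ATA — no ATG→stop ORF.
Frame +2: AAA TTC TTA CTC GAA TCT TTA CCA ATA CAT CGG GAT CAG CCC TAC AGC CTC AAG GCA CCG GCA — no ATG→stop ORF.
Frame +3: AAT TCT TAC TCG AAT CTT TAC CAA TAC ATC GGG ATC AGC CCT ACA GCC TCA AGG CAC CGG CAT — no ATG→stop ORF.
Frame -1: TAT GCC GGT GCC TTG AGG CTG TAG GGC TGA TCC CGA TGT ATT GGT AAA GAT TCG AGT AAG AAT TTG — no ATG→stop ORF.
Frame -2: ATG CCG GTG CCT TGA GGC TGT AGG GCT GAT CCC GAT GTA TTG GTA AAG ATT CGA GTA AGA ATT — ATG at 2, stop TGA at 14 → 15 nt.
Frame -3: TGC CGG TGC CTT GAG GCT GTA GGG CTG ATC CCG ATG TAT TGG TAA AGA TTC GAG TAA GAA TTT — ATG at 36, stop TAA at 45 → 12 nt.
Largest ORF found is 15 nucleotides < 18, so no.

no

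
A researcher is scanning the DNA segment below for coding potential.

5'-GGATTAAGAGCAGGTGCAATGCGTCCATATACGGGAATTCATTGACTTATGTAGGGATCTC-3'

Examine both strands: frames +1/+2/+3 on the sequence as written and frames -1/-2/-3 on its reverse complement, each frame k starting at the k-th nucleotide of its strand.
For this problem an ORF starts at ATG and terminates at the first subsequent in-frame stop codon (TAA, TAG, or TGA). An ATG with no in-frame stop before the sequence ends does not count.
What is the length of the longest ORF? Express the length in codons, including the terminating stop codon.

Reverse complement (5'→3'): GAGATCCCTACATAAGTCAATGAATTCCCGTATATGGACGCATTGCACCTGCTCTTAATCC
Frame +1: GGA TTA AGA GCA GGT GCA ATG CGT CCA TAT ACG GGA ATT CAT TGA CTT ATG TAG GGA TCT — ATG at 19, stop TGA at 43 → 27 nt; ATG at 49, stop TAG at 52 → 6 nt.
Frame +2: GAT TAA GAG CAG GTG CAA TGC GTC CAT ATA CGG GAA TTC ATT GAC TTA TGT AGG GAT CTC — no ATG→stop ORF.
Frame +3: ATT AAG AGC AGG TGC AAT GCG TCC ATA TAC GGG AAT TCA TTG ACT TAT GTA GGG ATC — no ATG→stop ORF.
Frame -1: GAG ATC CCT ACA TAA GTC AAT GAA TTC CCG TAT ATG GAC GCA TTG CAC CTG CTC TTA ATC — no ATG→stop ORF.
Frame -2: AGA TCC CTA CAT AAG TCA ATG AAT TCC CGT ATA TGG ACG CAT TGC ACC TGC TCT TAA TCC — ATG at 20, stop TAA at 56 → 39 nt.
Frame -3: GAT CCC TAC ATA AGT CAA TGA ATT CCC GTA TAT GGA CGC ATT GCA CCT GCT CTT AAT — no ATG→stop ORF.
Longest: frame -2, positions 20–58, 39 nt = 13 codons = 12 aa. → 13 codons.

13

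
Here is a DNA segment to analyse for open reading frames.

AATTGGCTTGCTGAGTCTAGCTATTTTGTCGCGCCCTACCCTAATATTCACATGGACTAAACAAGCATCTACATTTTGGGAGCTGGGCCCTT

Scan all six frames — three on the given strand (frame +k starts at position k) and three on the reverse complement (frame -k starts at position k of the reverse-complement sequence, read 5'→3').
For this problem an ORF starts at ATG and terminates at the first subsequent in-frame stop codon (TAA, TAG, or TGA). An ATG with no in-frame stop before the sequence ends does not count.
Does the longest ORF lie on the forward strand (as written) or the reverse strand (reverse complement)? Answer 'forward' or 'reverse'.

reverse

Reverse complement (5'→3'): AAGGGCCCAGCTCCCAAAATGTAGATGCTTGTTTAGTCCATGTGAATATTAGGGTAGGGCGCGACAAAATAGCTAGACTCAGCAAGCCAATT
Frame +1: AAT TGG CTT GCT GAG TCT AGC TAT TTT GTC GCG CCC TAC CCT AAT ATT CAC ATG GAC TAA ACA AGC ATC TAC ATT TTG GGA GCT GGG CCC — ATG at 52, stop TAA at 58 → 9 nt.
Frame +2: ATT GGC TTG CTG AGT CTA GCT ATT TTG TCG CGC CCT ACC CTA ATA TTC ACA TGG ACT AAA CAA GCA TCT ACA TTT TGG GAG CTG GGC CCT — no ATG→stop ORF.
Frame +3: TTG GCT TGC TGA GTC TAG CTA TTT TGT CGC GCC CTA CCC TAA TAT TCA CAT GGA CTA AAC AAG CAT CTA CAT TTT GGG AGC TGG GCC CTT — no ATG→stop ORF.
Frame -1: AAG GGC CCA GCT CCC AAA ATG TAG ATG CTT GTT TAG TCC ATG TGA ATA TTA GGG TAG GGC GCG ACA AAA TAG CTA GAC TCA GCA AGC CAA — ATG at 19, stop TAG at 22 → 6 nt; ATG at 25, stop TAG at 34 → 12 nt; ATG at 40, stop TGA at 43 → 6 nt.
Frame -2: AGG GCC CAG CTC CCA AAA TGT AGA TGC TTG TTT AGT CCA TGT GAA TAT TAG GGT AGG GCG CGA CAA AAT AGC TAG ACT CAG CAA GCC AAT — no ATG→stop ORF.
Frame -3: GGG CCC AGC TCC CAA AAT GTA GAT GCT TGT TTA GTC CAT GTG AAT ATT AGG GTA GGG CGC GAC AAA ATA GCT AGA CTC AGC AAG CCA ATT — no ATG→stop ORF.
Forward-strand max 9 nt; reverse-strand max 12 nt. The reverse strand has the longer ORF.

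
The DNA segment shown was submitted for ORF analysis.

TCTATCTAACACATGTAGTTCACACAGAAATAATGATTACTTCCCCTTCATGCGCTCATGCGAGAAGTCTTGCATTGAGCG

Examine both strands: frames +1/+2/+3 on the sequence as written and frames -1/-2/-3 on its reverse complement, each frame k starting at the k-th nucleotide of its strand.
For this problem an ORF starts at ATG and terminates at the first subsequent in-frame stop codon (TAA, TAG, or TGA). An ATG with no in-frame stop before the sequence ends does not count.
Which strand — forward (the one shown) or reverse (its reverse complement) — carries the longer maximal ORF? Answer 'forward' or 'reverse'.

reverse

Reverse complement (5'→3'): CGCTCAATGCAAGACTTCTCGCATGAGCGCATGAAGGGGAAGTAATCATTATTTCTGTGTGAACTACATGTGTTAGATAGA
Frame +1: TCT ATC TAA CAC ATG TAG TTC ACA CAG AAA TAA TGA TTA CTT CCC CTT CAT GCG CTC ATG CGA GAA GTC TTG CAT TGA GCG — ATG at 13, stop TAG at 16 → 6 nt; ATG at 58, stop TGA at 76 → 21 nt.
Frame +2: CTA TCT AAC ACA TGT AGT TCA CAC AGA AAT AAT GAT TAC TTC CCC TTC ATG CGC TCA TGC GAG AAG TCT TGC ATT GAG — no ATG→stop ORF.
Frame +3: TAT CTA ACA CAT GTA GTT CAC ACA GAA ATA ATG ATT ACT TCC CCT TCA TGC GCT CAT GCG AGA AGT CTT GCA TTG AGC — no ATG→stop ORF.
Frame -1: CGC TCA ATG CAA GAC TTC TCG CAT GAG CGC ATG AAG GGG AAG TAA TCA TTA TTT CTG TGT GAA CTA CAT GTG TTA GAT AGA — ATG at 7, stop TAA at 43 → 39 nt; ATG at 31, stop TAA at 43 → 15 nt.
Frame -2: GCT CAA TGC AAG ACT TCT CGC ATG AGC GCA TGA AGG GGA AGT AAT CAT TAT TTC TGT GTG AAC TAC ATG TGT TAG ATA — ATG at 23, stop TGA at 32 → 12 nt; ATG at 68, stop TAG at 74 → 9 nt.
Frame -3: CTC AAT GCA AGA CTT CTC GCA TGA GCG CAT GAA GGG GAA GTA ATC ATT ATT TCT GTG TGA ACT ACA TGT GTT AGA TAG — no ATG→stop ORF.
Forward-strand max 21 nt; reverse-strand max 39 nt. The reverse strand has the longer ORF.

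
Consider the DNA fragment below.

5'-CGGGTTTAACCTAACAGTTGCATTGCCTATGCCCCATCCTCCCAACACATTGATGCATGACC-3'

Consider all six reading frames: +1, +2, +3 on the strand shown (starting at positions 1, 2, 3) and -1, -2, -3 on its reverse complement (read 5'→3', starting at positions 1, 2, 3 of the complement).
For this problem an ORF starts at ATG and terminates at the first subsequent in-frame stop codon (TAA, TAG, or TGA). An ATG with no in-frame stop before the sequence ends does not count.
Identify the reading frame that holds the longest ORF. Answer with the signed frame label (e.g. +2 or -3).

-2

Reverse complement (5'→3'): GGTCATGCATCAATGTGTTGGGAGGATGGGGCATAGGCAATGCAACTGTTAGGTTAAACCCG
Frame +1: CGG GTT TAA CCT AAC AGT TGC ATT GCC TAT GCC CCA TCC TCC CAA CAC ATT GAT GCA TGA — no ATG→stop ORF.
Frame +2: GGG TTT AAC CTA ACA GTT GCA TTG CCT ATG CCC CAT CCT CCC AAC ACA TTG ATG CAT GAC — no ATG→stop ORF.
Frame +3: GGT TTA ACC TAA CAG TTG CAT TGC CTA TGC CCC ATC CTC CCA ACA CAT TGA TGC ATG ACC — no ATG→stop ORF.
Frame -1: GGT CAT GCA TCA ATG TGT TGG GAG GAT GGG GCA TAG GCA ATG CAA CTG TTA GGT TAA ACC — ATG at 13, stop TAG at 34 → 24 nt; ATG at 40, stop TAA at 55 → 18 nt.
Frame -2: GTC ATG CAT CAA TGT GTT GGG AGG ATG GGG CAT AGG CAA TGC AAC TGT TAG GTT AAA CCC — ATG at 5, stop TAG at 50 → 48 nt; ATG at 26, stop TAG at 50 → 27 nt.
Frame -3: TCA TGC ATC AAT GTG TTG GGA GGA TGG GGC ATA GGC AAT GCA ACT GTT AGG TTA AAC CCG — no ATG→stop ORF.
Longest ORF is 48 nt in frame -2 (positions 5–52).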